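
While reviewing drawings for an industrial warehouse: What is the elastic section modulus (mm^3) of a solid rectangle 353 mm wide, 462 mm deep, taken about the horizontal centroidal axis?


S = b * h^2 / 6
= 353 * 462^2 / 6
= 353 * 213444 / 6
= 12557622.0 mm^3

12557622.0 mm^3


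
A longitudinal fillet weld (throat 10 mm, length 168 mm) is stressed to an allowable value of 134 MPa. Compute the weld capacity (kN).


Strength = throat * length * allowable stress
= 10 * 168 * 134 N
= 225120 N
= 225.12 kN

225.12 kN


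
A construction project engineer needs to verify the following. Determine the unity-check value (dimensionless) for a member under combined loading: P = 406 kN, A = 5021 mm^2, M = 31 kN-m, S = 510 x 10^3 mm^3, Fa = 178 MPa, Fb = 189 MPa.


f_a = P / A = 406000.0 / 5021 = 80.8604 MPa
f_b = M / S = 31000000.0 / 510000.0 = 60.7843 MPa
Ratio = f_a / Fa + f_b / Fb
= 80.8604 / 178 + 60.7843 / 189
= 0.7759 (dimensionless)

0.7759 (dimensionless)


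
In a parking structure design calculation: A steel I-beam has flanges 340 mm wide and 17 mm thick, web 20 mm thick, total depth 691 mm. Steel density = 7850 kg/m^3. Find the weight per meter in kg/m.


A_flanges = 2 * 340 * 17 = 11560 mm^2
A_web = (691 - 2 * 17) * 20 = 13140 mm^2
A_total = 11560 + 13140 = 24700 mm^2 = 0.024700 m^2
Weight = rho * A = 7850 * 0.024700 = 193.895 kg/m

193.895 kg/m


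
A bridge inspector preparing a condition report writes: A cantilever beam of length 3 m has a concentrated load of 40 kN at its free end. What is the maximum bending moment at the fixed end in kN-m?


For a cantilever with a point load at the free end:
M_max = P * L = 40 * 3 = 120 kN-m

120 kN-m


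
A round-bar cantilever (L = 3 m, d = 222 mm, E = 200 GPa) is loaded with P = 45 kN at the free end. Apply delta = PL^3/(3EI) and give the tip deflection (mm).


I = pi * d^4 / 64 = pi * 222^4 / 64 = 119228971.19 mm^4
L = 3000.0 mm, P = 45000.0 N, E = 200000.0 MPa
delta = P * L^3 / (3 * E * I)
= 45000.0 * 3000.0^3 / (3 * 200000.0 * 119228971.19)
= 16.9841 mm

16.9841 mm


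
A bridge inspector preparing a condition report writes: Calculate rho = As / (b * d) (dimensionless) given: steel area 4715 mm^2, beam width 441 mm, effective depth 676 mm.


rho = As / (b * d)
= 4715 / (441 * 676)
= 4715 / 298116
= 0.015816 (dimensionless)

0.015816 (dimensionless)


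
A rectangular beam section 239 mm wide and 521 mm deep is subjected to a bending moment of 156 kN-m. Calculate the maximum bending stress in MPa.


I = b * h^3 / 12 = 239 * 521^3 / 12 = 2816630156.58 mm^4
y = h / 2 = 521 / 2 = 260.5 mm
M = 156 kN-m = 156000000.0 N-mm
sigma = M * y / I = 156000000.0 * 260.5 / 2816630156.58
= 14.43 MPa

14.43 MPa


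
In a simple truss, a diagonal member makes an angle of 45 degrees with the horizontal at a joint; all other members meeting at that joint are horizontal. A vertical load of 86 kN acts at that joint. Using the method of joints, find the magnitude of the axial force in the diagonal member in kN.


At the joint, only the diagonal has a vertical component, so vertical equilibrium gives:
F * sin(45) = 86
F = 86 / sin(45)
= 86 / 0.707107
= 121.62 kN

121.62 kN


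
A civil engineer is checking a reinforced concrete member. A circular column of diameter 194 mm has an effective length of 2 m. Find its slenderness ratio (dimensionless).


Radius of gyration r = d / 4 = 194 / 4 = 48.5 mm
L_eff = 2000.0 mm
Slenderness ratio = L / r = 2000.0 / 48.5 = 41.24 (dimensionless)

41.24 (dimensionless)


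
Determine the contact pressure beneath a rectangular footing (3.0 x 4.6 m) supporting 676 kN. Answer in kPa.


A = 3.0 * 4.6 = 13.8 m^2
q = P / A = 676 / 13.8
= 48.9855 kPa

48.9855 kPa


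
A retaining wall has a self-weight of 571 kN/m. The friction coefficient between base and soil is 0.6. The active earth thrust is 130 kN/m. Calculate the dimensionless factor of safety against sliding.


Resisting force = mu * W = 0.6 * 571 = 342.6 kN/m
FOS = Resisting / Driving = 342.6 / 130
= 2.6354 (dimensionless)

2.6354 (dimensionless)


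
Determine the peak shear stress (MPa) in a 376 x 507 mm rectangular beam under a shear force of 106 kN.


A = b * h = 376 * 507 = 190632 mm^2
V = 106 kN = 106000.0 N
tau_max = 1.5 * V / A = 1.5 * 106000.0 / 190632
= 0.8341 MPa

0.8341 MPa


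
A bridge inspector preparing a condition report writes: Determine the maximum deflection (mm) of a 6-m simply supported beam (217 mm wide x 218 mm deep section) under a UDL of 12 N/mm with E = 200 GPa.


I = 217 * 218^3 / 12 = 187347528.67 mm^4
L = 6000.0 mm, w = 12 N/mm, E = 200000.0 MPa
delta = 5 * w * L^4 / (384 * E * I)
= 5 * 12 * 6000.0^4 / (384 * 200000.0 * 187347528.67)
= 5.4044 mm

5.4044 mm


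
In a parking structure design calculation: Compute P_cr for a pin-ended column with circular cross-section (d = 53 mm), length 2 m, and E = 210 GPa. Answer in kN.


I = pi * d^4 / 64 = 387323.08 mm^4
L = 2000.0 mm
P_cr = pi^2 * E * I / L^2
= 9.8696 * 210000.0 * 387323.08 / 2000.0^2
= 200693.09 N = 200.6931 kN

200.6931 kN


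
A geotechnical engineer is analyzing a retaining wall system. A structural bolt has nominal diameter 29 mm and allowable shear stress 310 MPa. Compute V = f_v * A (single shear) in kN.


A = pi * d^2 / 4 = pi * 29^2 / 4 = 660.5199 mm^2
V = f_v * A / 1000 = 310 * 660.5199 / 1000
= 204.7612 kN

204.7612 kN


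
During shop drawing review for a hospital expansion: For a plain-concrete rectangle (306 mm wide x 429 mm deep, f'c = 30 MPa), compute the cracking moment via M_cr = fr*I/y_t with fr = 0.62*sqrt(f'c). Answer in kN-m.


fr = 0.62 * sqrt(30) = 0.62 * 5.4772 = 3.3959 MPa
I = 306 * 429^3 / 12 = 2013316519.5 mm^4
y_t = 214.5 mm
M_cr = fr * I / y_t = 3.3959 * 2013316519.5 / 214.5 N-mm
= 31.874 kN-m

31.874 kN-m


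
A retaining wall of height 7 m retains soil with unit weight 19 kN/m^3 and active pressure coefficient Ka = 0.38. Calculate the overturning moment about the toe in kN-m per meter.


Pa = 0.5 * Ka * gamma * H^2
= 0.5 * 0.38 * 19 * 7^2
= 176.89 kN/m
Arm = H / 3 = 7 / 3 = 2.3333 m
Mo = Pa * arm = Pa * H / 3 = 176.89 * 7 / 3 = 412.7433 kN-m/m

412.7433 kN-m/m


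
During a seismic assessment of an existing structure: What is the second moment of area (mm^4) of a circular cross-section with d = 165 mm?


r = d / 2 = 165 / 2 = 82.5 mm
I = pi * r^4 / 4 = pi * 82.5^4 / 4
= 36383600.6 mm^4

36383600.6 mm^4


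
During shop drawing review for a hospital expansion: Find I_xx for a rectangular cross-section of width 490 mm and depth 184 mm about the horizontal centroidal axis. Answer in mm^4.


I = b * h^3 / 12
= 490 * 184^3 / 12
= 490 * 6229504 / 12
= 254371413.33 mm^4

254371413.33 mm^4


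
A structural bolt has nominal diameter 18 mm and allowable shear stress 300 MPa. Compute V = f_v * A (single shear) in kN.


A = pi * d^2 / 4 = pi * 18^2 / 4 = 254.469 mm^2
V = f_v * A / 1000 = 300 * 254.469 / 1000
= 76.3407 kN

76.3407 kN


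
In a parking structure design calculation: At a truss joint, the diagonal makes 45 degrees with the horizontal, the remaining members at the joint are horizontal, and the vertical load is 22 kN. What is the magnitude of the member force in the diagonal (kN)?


At the joint, only the diagonal has a vertical component, so vertical equilibrium gives:
F * sin(45) = 22
F = 22 / sin(45)
= 22 / 0.707107
= 31.11 kN

31.11 kN


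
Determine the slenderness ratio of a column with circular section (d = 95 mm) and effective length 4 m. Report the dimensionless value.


Radius of gyration r = d / 4 = 95 / 4 = 23.75 mm
L_eff = 4000.0 mm
Slenderness ratio = L / r = 4000.0 / 23.75 = 168.42 (dimensionless)

168.42 (dimensionless)


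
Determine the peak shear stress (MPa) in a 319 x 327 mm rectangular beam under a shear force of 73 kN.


A = b * h = 319 * 327 = 104313 mm^2
V = 73 kN = 73000.0 N
tau_max = 1.5 * V / A = 1.5 * 73000.0 / 104313
= 1.0497 MPa

1.0497 MPa


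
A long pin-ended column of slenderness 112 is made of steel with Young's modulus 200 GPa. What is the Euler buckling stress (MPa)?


sigma_cr = pi^2 * E / lambda^2
= 9.8696 * 200000.0 / 112^2
= 9.8696 * 200000.0 / 12544
= 157.3598 MPa

157.3598 MPa


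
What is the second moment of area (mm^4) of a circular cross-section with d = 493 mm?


r = d / 2 = 493 / 2 = 246.5 mm
I = pi * r^4 / 4 = pi * 246.5^4 / 4
= 2899730094.25 mm^4

2899730094.25 mm^4


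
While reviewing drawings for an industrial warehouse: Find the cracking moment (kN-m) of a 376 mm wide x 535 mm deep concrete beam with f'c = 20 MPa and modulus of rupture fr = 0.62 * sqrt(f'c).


fr = 0.62 * sqrt(20) = 0.62 * 4.4721 = 2.7727 MPa
I = 376 * 535^3 / 12 = 4798085083.33 mm^4
y_t = 267.5 mm
M_cr = fr * I / y_t = 2.7727 * 4798085083.33 / 267.5 N-mm
= 49.7337 kN-m

49.7337 kN-m


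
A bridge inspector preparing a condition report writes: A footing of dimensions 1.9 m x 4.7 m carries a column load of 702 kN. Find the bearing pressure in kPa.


A = 1.9 * 4.7 = 8.93 m^2
q = P / A = 702 / 8.93
= 78.6114 kPa

78.6114 kPa


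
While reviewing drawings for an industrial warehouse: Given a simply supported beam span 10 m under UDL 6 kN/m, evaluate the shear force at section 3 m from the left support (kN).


R_A = w * L / 2 = 6 * 10 / 2 = 30.0 kN
V(x) = R_A - w * x = 30.0 - 6 * 3
= 12.0 kN

12.0 kN


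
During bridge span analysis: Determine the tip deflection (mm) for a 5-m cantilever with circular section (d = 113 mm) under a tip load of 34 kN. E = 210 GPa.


I = pi * d^4 / 64 = pi * 113^4 / 64 = 8003568.62 mm^4
L = 5000.0 mm, P = 34000.0 N, E = 210000.0 MPa
delta = P * L^3 / (3 * E * I)
= 34000.0 * 5000.0^3 / (3 * 210000.0 * 8003568.62)
= 842.878 mm

842.878 mm


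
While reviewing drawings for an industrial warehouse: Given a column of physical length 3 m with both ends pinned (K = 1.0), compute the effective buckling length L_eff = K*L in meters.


L_eff = K * L
= 1.0 * 3
= 3.0 m

3.0 m


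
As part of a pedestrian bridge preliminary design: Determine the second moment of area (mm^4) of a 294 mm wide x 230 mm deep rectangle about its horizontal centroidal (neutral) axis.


I = b * h^3 / 12
= 294 * 230^3 / 12
= 294 * 12167000 / 12
= 298091500.0 mm^4

298091500.0 mm^4


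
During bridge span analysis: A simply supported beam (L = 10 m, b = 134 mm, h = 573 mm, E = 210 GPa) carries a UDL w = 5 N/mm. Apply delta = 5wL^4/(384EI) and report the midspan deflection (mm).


I = 134 * 573^3 / 12 = 2100813106.5 mm^4
L = 10000.0 mm, w = 5 N/mm, E = 210000.0 MPa
delta = 5 * w * L^4 / (384 * E * I)
= 5 * 5 * 10000.0^4 / (384 * 210000.0 * 2100813106.5)
= 1.4757 mm

1.4757 mm


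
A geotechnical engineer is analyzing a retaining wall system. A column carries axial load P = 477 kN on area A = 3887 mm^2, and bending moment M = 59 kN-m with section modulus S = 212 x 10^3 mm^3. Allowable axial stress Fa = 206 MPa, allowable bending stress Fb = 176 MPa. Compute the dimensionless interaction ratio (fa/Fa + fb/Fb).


f_a = P / A = 477000.0 / 3887 = 122.7167 MPa
f_b = M / S = 59000000.0 / 212000.0 = 278.3019 MPa
Ratio = f_a / Fa + f_b / Fb
= 122.7167 / 206 + 278.3019 / 176
= 2.177 (dimensionless)

2.177 (dimensionless)


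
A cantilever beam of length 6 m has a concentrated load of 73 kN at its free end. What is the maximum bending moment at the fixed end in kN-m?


For a cantilever with a point load at the free end:
M_max = P * L = 73 * 6 = 438 kN-m

438 kN-m


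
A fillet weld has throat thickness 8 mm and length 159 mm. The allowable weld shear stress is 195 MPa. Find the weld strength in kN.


Strength = throat * length * allowable stress
= 8 * 159 * 195 N
= 248040 N
= 248.04 kN

248.04 kN


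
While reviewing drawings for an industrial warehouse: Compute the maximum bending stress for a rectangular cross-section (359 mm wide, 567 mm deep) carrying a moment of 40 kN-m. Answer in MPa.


I = b * h^3 / 12 = 359 * 567^3 / 12 = 5453337534.75 mm^4
y = h / 2 = 567 / 2 = 283.5 mm
M = 40 kN-m = 40000000.0 N-mm
sigma = M * y / I = 40000000.0 * 283.5 / 5453337534.75
= 2.08 MPa

2.08 MPa


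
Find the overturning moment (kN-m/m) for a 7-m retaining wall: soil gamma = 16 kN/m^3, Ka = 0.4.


Pa = 0.5 * Ka * gamma * H^2
= 0.5 * 0.4 * 16 * 7^2
= 156.8 kN/m
Arm = H / 3 = 7 / 3 = 2.3333 m
Mo = Pa * arm = Pa * H / 3 = 156.8 * 7 / 3 = 365.8667 kN-m/m

365.8667 kN-m/m


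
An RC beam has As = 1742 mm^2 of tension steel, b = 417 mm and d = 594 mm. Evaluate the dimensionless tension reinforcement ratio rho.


rho = As / (b * d)
= 1742 / (417 * 594)
= 1742 / 247698
= 0.007033 (dimensionless)

0.007033 (dimensionless)


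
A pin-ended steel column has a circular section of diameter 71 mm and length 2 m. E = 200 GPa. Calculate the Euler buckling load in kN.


I = pi * d^4 / 64 = 1247392.97 mm^4
L = 2000.0 mm
P_cr = pi^2 * E * I / L^2
= 9.8696 * 200000.0 * 1247392.97 / 2000.0^2
= 615563.76 N = 615.5638 kN

615.5638 kN


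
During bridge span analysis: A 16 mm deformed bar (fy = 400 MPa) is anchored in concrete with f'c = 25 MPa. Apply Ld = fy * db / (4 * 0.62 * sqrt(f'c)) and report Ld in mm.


Ld = (fy * db) / (4 * 0.62 * sqrt(f'c))
= (400 * 16) / (4 * 0.62 * sqrt(25))
= 6400 / 12.4
= 516.13 mm

516.13 mm


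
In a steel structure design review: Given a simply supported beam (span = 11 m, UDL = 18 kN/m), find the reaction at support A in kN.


Total load = w * L = 18 * 11 = 198 kN
By symmetry, each reaction R = total / 2 = 198 / 2 = 99.0 kN

99.0 kN


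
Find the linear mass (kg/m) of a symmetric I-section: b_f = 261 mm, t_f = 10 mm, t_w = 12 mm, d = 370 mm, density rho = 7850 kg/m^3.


A_flanges = 2 * 261 * 10 = 5220 mm^2
A_web = (370 - 2 * 10) * 12 = 4200 mm^2
A_total = 5220 + 4200 = 9420 mm^2 = 0.009420 m^2
Weight = rho * A = 7850 * 0.009420 = 73.947 kg/m

73.947 kg/m


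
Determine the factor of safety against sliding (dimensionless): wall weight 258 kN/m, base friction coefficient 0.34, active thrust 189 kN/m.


Resisting force = mu * W = 0.34 * 258 = 87.72 kN/m
FOS = Resisting / Driving = 87.72 / 189
= 0.4641 (dimensionless)

0.4641 (dimensionless)


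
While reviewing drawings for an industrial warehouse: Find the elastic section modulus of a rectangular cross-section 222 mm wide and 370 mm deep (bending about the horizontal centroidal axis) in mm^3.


S = b * h^2 / 6
= 222 * 370^2 / 6
= 222 * 136900 / 6
= 5065300.0 mm^3

5065300.0 mm^3


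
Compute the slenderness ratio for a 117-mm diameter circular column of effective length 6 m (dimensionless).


Radius of gyration r = d / 4 = 117 / 4 = 29.25 mm
L_eff = 6000.0 mm
Slenderness ratio = L / r = 6000.0 / 29.25 = 205.13 (dimensionless)

205.13 (dimensionless)


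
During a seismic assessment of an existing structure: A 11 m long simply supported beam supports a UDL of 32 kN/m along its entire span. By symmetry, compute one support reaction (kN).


Total load = w * L = 32 * 11 = 352 kN
By symmetry, each reaction R = total / 2 = 352 / 2 = 176.0 kN

176.0 kN


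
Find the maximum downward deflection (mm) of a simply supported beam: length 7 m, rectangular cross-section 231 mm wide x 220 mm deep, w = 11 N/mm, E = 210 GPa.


I = 231 * 220^3 / 12 = 204974000.0 mm^4
L = 7000.0 mm, w = 11 N/mm, E = 210000.0 MPa
delta = 5 * w * L^4 / (384 * E * I)
= 5 * 11 * 7000.0^4 / (384 * 210000.0 * 204974000.0)
= 7.9892 mm

7.9892 mm


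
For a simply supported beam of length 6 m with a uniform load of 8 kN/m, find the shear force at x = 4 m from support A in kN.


R_A = w * L / 2 = 8 * 6 / 2 = 24.0 kN
V(x) = R_A - w * x = 24.0 - 8 * 4
= -8.0 kN

-8.0 kN


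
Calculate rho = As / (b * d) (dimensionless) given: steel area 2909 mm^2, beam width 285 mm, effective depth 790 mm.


rho = As / (b * d)
= 2909 / (285 * 790)
= 2909 / 225150
= 0.01292 (dimensionless)

0.01292 (dimensionless)


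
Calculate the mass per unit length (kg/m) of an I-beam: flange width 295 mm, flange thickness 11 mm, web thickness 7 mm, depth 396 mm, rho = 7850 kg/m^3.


A_flanges = 2 * 295 * 11 = 6490 mm^2
A_web = (396 - 2 * 11) * 7 = 2618 mm^2
A_total = 6490 + 2618 = 9108 mm^2 = 0.009108 m^2
Weight = rho * A = 7850 * 0.009108 = 71.4978 kg/m

71.4978 kg/m


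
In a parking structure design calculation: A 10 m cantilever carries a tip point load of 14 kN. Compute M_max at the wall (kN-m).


For a cantilever with a point load at the free end:
M_max = P * L = 14 * 10 = 140 kN-m

140 kN-m


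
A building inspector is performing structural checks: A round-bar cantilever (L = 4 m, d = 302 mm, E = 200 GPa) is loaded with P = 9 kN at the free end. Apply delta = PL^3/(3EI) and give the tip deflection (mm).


I = pi * d^4 / 64 = pi * 302^4 / 64 = 408317196.2 mm^4
L = 4000.0 mm, P = 9000.0 N, E = 200000.0 MPa
delta = P * L^3 / (3 * E * I)
= 9000.0 * 4000.0^3 / (3 * 200000.0 * 408317196.2)
= 2.3511 mm

2.3511 mm


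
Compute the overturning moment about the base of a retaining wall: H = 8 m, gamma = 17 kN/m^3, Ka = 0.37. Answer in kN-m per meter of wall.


Pa = 0.5 * Ka * gamma * H^2
= 0.5 * 0.37 * 17 * 8^2
= 201.28 kN/m
Arm = H / 3 = 8 / 3 = 2.6667 m
Mo = Pa * arm = Pa * H / 3 = 201.28 * 8 / 3 = 536.7467 kN-m/m

536.7467 kN-m/m


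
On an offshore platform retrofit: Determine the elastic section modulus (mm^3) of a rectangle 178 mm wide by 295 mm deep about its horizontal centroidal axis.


S = b * h^2 / 6
= 178 * 295^2 / 6
= 178 * 87025 / 6
= 2581741.67 mm^3

2581741.67 mm^3


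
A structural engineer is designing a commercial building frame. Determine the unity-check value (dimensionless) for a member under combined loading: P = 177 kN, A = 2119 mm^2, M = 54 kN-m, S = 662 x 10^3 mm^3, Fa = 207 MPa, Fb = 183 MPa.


f_a = P / A = 177000.0 / 2119 = 83.53 MPa
f_b = M / S = 54000000.0 / 662000.0 = 81.571 MPa
Ratio = f_a / Fa + f_b / Fb
= 83.53 / 207 + 81.571 / 183
= 0.8493 (dimensionless)

0.8493 (dimensionless)


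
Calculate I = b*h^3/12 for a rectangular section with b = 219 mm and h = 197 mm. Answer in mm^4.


I = b * h^3 / 12
= 219 * 197^3 / 12
= 219 * 7645373 / 12
= 139528057.25 mm^4

139528057.25 mm^4


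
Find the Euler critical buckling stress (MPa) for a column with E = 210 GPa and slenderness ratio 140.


sigma_cr = pi^2 * E / lambda^2
= 9.8696 * 210000.0 / 140^2
= 9.8696 * 210000.0 / 19600
= 105.7458 MPa

105.7458 MPa


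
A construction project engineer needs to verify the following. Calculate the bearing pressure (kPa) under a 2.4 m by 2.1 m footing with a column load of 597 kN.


A = 2.4 * 2.1 = 5.04 m^2
q = P / A = 597 / 5.04
= 118.4524 kPa

118.4524 kPa


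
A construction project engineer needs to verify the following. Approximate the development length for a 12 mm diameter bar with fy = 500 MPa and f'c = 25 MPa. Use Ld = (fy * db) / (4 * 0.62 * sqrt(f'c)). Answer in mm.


Ld = (fy * db) / (4 * 0.62 * sqrt(f'c))
= (500 * 12) / (4 * 0.62 * sqrt(25))
= 6000 / 12.4
= 483.87 mm

483.87 mm


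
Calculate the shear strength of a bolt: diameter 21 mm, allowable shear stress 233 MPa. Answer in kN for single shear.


A = pi * d^2 / 4 = pi * 21^2 / 4 = 346.3606 mm^2
V = f_v * A / 1000 = 233 * 346.3606 / 1000
= 80.702 kN

80.702 kN


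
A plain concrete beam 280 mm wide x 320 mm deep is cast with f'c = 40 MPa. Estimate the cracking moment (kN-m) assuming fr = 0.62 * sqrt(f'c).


fr = 0.62 * sqrt(40) = 0.62 * 6.3246 = 3.9212 MPa
I = 280 * 320^3 / 12 = 764586666.67 mm^4
y_t = 160.0 mm
M_cr = fr * I / y_t = 3.9212 * 764586666.67 / 160.0 N-mm
= 18.7382 kN-m

18.7382 kN-m


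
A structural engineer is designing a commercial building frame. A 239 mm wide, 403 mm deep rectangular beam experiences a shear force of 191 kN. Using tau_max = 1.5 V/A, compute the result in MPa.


A = b * h = 239 * 403 = 96317 mm^2
V = 191 kN = 191000.0 N
tau_max = 1.5 * V / A = 1.5 * 191000.0 / 96317
= 2.9746 MPa

2.9746 MPa


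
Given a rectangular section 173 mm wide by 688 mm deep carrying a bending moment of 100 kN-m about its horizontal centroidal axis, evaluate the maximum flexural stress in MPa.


I = b * h^3 / 12 = 173 * 688^3 / 12 = 4694941354.67 mm^4
y = h / 2 = 688 / 2 = 344.0 mm
M = 100 kN-m = 100000000.0 N-mm
sigma = M * y / I = 100000000.0 * 344.0 / 4694941354.67
= 7.33 MPa

7.33 MPa


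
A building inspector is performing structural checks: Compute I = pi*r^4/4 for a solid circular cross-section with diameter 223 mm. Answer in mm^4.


r = d / 2 = 223 / 2 = 111.5 mm
I = pi * r^4 / 4 = pi * 111.5^4 / 4
= 121391799.92 mm^4

121391799.92 mm^4


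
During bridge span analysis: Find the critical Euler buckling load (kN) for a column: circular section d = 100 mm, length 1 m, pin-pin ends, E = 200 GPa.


I = pi * d^4 / 64 = 4908738.52 mm^4
L = 1000.0 mm
P_cr = pi^2 * E * I / L^2
= 9.8696 * 200000.0 * 4908738.52 / 1000.0^2
= 9689461.46 N = 9689.4615 kN

9689.4615 kN


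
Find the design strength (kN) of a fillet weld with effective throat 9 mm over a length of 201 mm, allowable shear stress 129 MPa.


Strength = throat * length * allowable stress
= 9 * 201 * 129 N
= 233361 N
= 233.36 kN

233.36 kN


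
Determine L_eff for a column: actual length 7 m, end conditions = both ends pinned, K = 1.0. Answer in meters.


L_eff = K * L
= 1.0 * 7
= 7.0 m

7.0 m


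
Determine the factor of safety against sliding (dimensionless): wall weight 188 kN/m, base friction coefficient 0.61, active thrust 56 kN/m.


Resisting force = mu * W = 0.61 * 188 = 114.68 kN/m
FOS = Resisting / Driving = 114.68 / 56
= 2.0479 (dimensionless)

2.0479 (dimensionless)


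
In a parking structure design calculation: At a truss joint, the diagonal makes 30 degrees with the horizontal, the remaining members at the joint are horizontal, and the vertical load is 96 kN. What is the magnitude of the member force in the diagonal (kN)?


At the joint, only the diagonal has a vertical component, so vertical equilibrium gives:
F * sin(30) = 96
F = 96 / sin(30)
= 96 / 0.5
= 192.0 kN

192.0 kN


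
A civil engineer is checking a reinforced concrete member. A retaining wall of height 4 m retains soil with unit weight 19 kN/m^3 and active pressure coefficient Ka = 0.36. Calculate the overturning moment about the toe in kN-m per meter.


Pa = 0.5 * Ka * gamma * H^2
= 0.5 * 0.36 * 19 * 4^2
= 54.72 kN/m
Arm = H / 3 = 4 / 3 = 1.3333 m
Mo = Pa * arm = Pa * H / 3 = 54.72 * 4 / 3 = 72.96 kN-m/m

72.96 kN-m/m


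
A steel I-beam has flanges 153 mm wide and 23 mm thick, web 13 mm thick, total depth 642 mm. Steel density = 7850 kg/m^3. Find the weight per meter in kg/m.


A_flanges = 2 * 153 * 23 = 7038 mm^2
A_web = (642 - 2 * 23) * 13 = 7748 mm^2
A_total = 7038 + 7748 = 14786 mm^2 = 0.014786 m^2
Weight = rho * A = 7850 * 0.014786 = 116.0701 kg/m

116.0701 kg/m


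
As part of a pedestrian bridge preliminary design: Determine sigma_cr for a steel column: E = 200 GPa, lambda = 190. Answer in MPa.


sigma_cr = pi^2 * E / lambda^2
= 9.8696 * 200000.0 / 190^2
= 9.8696 * 200000.0 / 36100
= 54.6792 MPa

54.6792 MPa


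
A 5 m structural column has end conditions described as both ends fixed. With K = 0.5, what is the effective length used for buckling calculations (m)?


L_eff = K * L
= 0.5 * 5
= 2.5 m

2.5 m


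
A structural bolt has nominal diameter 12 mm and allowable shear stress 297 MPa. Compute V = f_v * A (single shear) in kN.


A = pi * d^2 / 4 = pi * 12^2 / 4 = 113.0973 mm^2
V = f_v * A / 1000 = 297 * 113.0973 / 1000
= 33.5899 kN

33.5899 kN


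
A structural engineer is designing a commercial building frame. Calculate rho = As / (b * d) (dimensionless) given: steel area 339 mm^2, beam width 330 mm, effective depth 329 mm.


rho = As / (b * d)
= 339 / (330 * 329)
= 339 / 108570
= 0.003122 (dimensionless)

0.003122 (dimensionless)


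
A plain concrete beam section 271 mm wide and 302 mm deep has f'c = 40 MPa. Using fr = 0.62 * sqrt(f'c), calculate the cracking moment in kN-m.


fr = 0.62 * sqrt(40) = 0.62 * 6.3246 = 3.9212 MPa
I = 271 * 302^3 / 12 = 622026480.67 mm^4
y_t = 151.0 mm
M_cr = fr * I / y_t = 3.9212 * 622026480.67 / 151.0 N-mm
= 16.153 kN-m

16.153 kN-m


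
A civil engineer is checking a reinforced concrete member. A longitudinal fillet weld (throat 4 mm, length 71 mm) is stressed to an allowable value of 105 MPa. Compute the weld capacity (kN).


Strength = throat * length * allowable stress
= 4 * 71 * 105 N
= 29820 N
= 29.82 kN

29.82 kN


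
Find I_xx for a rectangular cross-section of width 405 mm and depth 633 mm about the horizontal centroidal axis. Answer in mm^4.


I = b * h^3 / 12
= 405 * 633^3 / 12
= 405 * 253636137 / 12
= 8560219623.75 mm^4

8560219623.75 mm^4


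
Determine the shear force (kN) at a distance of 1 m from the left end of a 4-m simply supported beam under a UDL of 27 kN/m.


R_A = w * L / 2 = 27 * 4 / 2 = 54.0 kN
V(x) = R_A - w * x = 54.0 - 27 * 1
= 27.0 kN

27.0 kN


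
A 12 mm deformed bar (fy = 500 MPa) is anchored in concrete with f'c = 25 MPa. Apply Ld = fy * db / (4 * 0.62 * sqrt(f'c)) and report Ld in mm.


Ld = (fy * db) / (4 * 0.62 * sqrt(f'c))
= (500 * 12) / (4 * 0.62 * sqrt(25))
= 6000 / 12.4
= 483.87 mm

483.87 mm


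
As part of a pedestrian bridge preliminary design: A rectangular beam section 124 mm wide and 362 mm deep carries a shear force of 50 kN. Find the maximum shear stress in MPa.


A = b * h = 124 * 362 = 44888 mm^2
V = 50 kN = 50000.0 N
tau_max = 1.5 * V / A = 1.5 * 50000.0 / 44888
= 1.6708 MPa

1.6708 MPa


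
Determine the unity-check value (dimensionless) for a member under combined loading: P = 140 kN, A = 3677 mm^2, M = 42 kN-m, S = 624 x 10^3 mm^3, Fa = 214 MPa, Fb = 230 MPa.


f_a = P / A = 140000.0 / 3677 = 38.0745 MPa
f_b = M / S = 42000000.0 / 624000.0 = 67.3077 MPa
Ratio = f_a / Fa + f_b / Fb
= 38.0745 / 214 + 67.3077 / 230
= 0.4706 (dimensionless)

0.4706 (dimensionless)


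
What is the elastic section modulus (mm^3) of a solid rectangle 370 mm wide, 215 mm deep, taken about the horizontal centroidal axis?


S = b * h^2 / 6
= 370 * 215^2 / 6
= 370 * 46225 / 6
= 2850541.67 mm^3

2850541.67 mm^3


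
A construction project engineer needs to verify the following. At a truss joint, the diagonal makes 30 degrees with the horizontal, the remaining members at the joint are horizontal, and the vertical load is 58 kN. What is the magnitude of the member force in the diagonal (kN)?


At the joint, only the diagonal has a vertical component, so vertical equilibrium gives:
F * sin(30) = 58
F = 58 / sin(30)
= 58 / 0.5
= 116.0 kN

116.0 kN


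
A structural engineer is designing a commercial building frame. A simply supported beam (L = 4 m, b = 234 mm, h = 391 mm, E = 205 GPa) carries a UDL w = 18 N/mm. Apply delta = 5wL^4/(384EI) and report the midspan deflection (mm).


I = 234 * 391^3 / 12 = 1165641184.5 mm^4
L = 4000.0 mm, w = 18 N/mm, E = 205000.0 MPa
delta = 5 * w * L^4 / (384 * E * I)
= 5 * 18 * 4000.0^4 / (384 * 205000.0 * 1165641184.5)
= 0.2511 mm

0.2511 mm


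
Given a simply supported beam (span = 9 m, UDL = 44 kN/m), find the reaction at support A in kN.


Total load = w * L = 44 * 9 = 396 kN
By symmetry, each reaction R = total / 2 = 396 / 2 = 198.0 kN

198.0 kN


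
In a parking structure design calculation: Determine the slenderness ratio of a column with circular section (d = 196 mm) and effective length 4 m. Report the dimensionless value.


Radius of gyration r = d / 4 = 196 / 4 = 49.0 mm
L_eff = 4000.0 mm
Slenderness ratio = L / r = 4000.0 / 49.0 = 81.63 (dimensionless)

81.63 (dimensionless)


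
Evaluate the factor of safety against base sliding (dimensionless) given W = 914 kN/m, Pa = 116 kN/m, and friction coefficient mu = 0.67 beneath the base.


Resisting force = mu * W = 0.67 * 914 = 612.38 kN/m
FOS = Resisting / Driving = 612.38 / 116
= 5.2791 (dimensionless)

5.2791 (dimensionless)


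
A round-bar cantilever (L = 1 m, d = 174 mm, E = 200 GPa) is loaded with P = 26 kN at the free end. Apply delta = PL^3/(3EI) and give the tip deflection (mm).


I = pi * d^4 / 64 = pi * 174^4 / 64 = 44995273.07 mm^4
L = 1000.0 mm, P = 26000.0 N, E = 200000.0 MPa
delta = P * L^3 / (3 * E * I)
= 26000.0 * 1000.0^3 / (3 * 200000.0 * 44995273.07)
= 0.9631 mm

0.9631 mm


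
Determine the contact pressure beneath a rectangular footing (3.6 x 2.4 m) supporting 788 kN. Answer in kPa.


A = 3.6 * 2.4 = 8.64 m^2
q = P / A = 788 / 8.64
= 91.2037 kPa

91.2037 kPa


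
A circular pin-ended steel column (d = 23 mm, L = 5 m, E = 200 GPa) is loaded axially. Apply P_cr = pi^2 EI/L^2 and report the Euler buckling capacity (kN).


I = pi * d^4 / 64 = 13736.66 mm^4
L = 5000.0 mm
P_cr = pi^2 * E * I / L^2
= 9.8696 * 200000.0 * 13736.66 / 5000.0^2
= 1084.6 N = 1.0846 kN

1.0846 kN


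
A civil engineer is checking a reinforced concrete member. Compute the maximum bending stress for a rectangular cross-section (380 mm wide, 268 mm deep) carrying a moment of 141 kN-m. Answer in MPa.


I = b * h^3 / 12 = 380 * 268^3 / 12 = 609546346.67 mm^4
y = h / 2 = 268 / 2 = 134.0 mm
M = 141 kN-m = 141000000.0 N-mm
sigma = M * y / I = 141000000.0 * 134.0 / 609546346.67
= 31.0 MPa

31.0 MPa


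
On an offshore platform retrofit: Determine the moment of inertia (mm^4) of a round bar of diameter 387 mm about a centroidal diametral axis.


r = d / 2 = 387 / 2 = 193.5 mm
I = pi * r^4 / 4 = pi * 193.5^4 / 4
= 1101067030.83 mm^4

1101067030.83 mm^4


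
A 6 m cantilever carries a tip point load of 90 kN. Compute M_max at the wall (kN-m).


For a cantilever with a point load at the free end:
M_max = P * L = 90 * 6 = 540 kN-m

540 kN-m


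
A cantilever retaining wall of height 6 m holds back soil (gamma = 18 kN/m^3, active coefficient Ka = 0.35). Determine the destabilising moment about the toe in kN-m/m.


Pa = 0.5 * Ka * gamma * H^2
= 0.5 * 0.35 * 18 * 6^2
= 113.4 kN/m
Arm = H / 3 = 6 / 3 = 2.0 m
Mo = Pa * arm = Pa * H / 3 = 113.4 * 6 / 3 = 226.8 kN-m/m

226.8 kN-m/m


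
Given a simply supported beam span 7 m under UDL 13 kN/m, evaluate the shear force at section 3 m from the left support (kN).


R_A = w * L / 2 = 13 * 7 / 2 = 45.5 kN
V(x) = R_A - w * x = 45.5 - 13 * 3
= 6.5 kN

6.5 kN


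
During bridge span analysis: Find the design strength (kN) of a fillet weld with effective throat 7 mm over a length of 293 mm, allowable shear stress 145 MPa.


Strength = throat * length * allowable stress
= 7 * 293 * 145 N
= 297395 N
= 297.39 kN

297.39 kN


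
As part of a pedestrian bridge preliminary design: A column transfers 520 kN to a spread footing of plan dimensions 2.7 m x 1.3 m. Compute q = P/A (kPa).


A = 2.7 * 1.3 = 3.51 m^2
q = P / A = 520 / 3.51
= 148.1481 kPa

148.1481 kPa


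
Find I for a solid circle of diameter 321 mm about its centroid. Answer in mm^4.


r = d / 2 = 321 / 2 = 160.5 mm
I = pi * r^4 / 4 = pi * 160.5^4 / 4
= 521182744.29 mm^4

521182744.29 mm^4


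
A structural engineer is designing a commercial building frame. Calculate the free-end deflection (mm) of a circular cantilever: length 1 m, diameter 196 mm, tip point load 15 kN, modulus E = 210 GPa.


I = pi * d^4 / 64 = pi * 196^4 / 64 = 72442625.88 mm^4
L = 1000.0 mm, P = 15000.0 N, E = 210000.0 MPa
delta = P * L^3 / (3 * E * I)
= 15000.0 * 1000.0^3 / (3 * 210000.0 * 72442625.88)
= 0.3287 mm

0.3287 mm


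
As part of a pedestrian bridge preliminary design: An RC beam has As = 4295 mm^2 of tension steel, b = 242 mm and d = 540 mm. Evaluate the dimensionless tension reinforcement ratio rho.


rho = As / (b * d)
= 4295 / (242 * 540)
= 4295 / 130680
= 0.032867 (dimensionless)

0.032867 (dimensionless)


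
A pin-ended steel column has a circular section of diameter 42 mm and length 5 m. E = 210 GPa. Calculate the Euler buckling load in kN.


I = pi * d^4 / 64 = 152745.02 mm^4
L = 5000.0 mm
P_cr = pi^2 * E * I / L^2
= 9.8696 * 210000.0 * 152745.02 / 5000.0^2
= 12663.28 N = 12.6633 kN

12.6633 kN


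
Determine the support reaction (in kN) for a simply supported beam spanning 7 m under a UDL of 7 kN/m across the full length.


Total load = w * L = 7 * 7 = 49 kN
By symmetry, each reaction R = total / 2 = 49 / 2 = 24.5 kN

24.5 kN


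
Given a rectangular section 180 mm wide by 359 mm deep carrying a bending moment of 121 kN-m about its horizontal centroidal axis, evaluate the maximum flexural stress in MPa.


I = b * h^3 / 12 = 180 * 359^3 / 12 = 694024185.0 mm^4
y = h / 2 = 359 / 2 = 179.5 mm
M = 121 kN-m = 121000000.0 N-mm
sigma = M * y / I = 121000000.0 * 179.5 / 694024185.0
= 31.3 MPa

31.3 MPa


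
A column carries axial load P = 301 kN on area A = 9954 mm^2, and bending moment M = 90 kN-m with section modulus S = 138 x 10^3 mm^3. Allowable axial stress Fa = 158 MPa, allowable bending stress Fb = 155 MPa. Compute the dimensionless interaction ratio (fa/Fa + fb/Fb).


f_a = P / A = 301000.0 / 9954 = 30.2391 MPa
f_b = M / S = 90000000.0 / 138000.0 = 652.1739 MPa
Ratio = f_a / Fa + f_b / Fb
= 30.2391 / 158 + 652.1739 / 155
= 4.399 (dimensionless)

4.399 (dimensionless)


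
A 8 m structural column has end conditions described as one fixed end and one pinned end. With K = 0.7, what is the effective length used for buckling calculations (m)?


L_eff = K * L
= 0.7 * 8
= 5.6 m

5.6 m


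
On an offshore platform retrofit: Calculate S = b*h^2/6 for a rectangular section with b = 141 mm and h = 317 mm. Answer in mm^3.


S = b * h^2 / 6
= 141 * 317^2 / 6
= 141 * 100489 / 6
= 2361491.5 mm^3

2361491.5 mm^3


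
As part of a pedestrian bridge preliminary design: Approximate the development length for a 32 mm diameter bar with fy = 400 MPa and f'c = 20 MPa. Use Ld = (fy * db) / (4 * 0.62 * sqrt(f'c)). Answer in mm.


Ld = (fy * db) / (4 * 0.62 * sqrt(f'c))
= (400 * 32) / (4 * 0.62 * sqrt(20))
= 12800 / 11.0909
= 1154.1 mm

1154.1 mm


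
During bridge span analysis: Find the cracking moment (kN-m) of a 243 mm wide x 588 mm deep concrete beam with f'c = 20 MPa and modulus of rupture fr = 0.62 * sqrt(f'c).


fr = 0.62 * sqrt(20) = 0.62 * 4.4721 = 2.7727 MPa
I = 243 * 588^3 / 12 = 4116773808.0 mm^4
y_t = 294.0 mm
M_cr = fr * I / y_t = 2.7727 * 4116773808.0 / 294.0 N-mm
= 38.8254 kN-m

38.8254 kN-m


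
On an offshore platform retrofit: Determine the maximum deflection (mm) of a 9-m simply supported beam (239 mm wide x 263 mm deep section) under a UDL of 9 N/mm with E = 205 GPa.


I = 239 * 263^3 / 12 = 362312986.08 mm^4
L = 9000.0 mm, w = 9 N/mm, E = 205000.0 MPa
delta = 5 * w * L^4 / (384 * E * I)
= 5 * 9 * 9000.0^4 / (384 * 205000.0 * 362312986.08)
= 10.3517 mm

10.3517 mm


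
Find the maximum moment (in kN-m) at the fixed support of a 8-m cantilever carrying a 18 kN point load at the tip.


For a cantilever with a point load at the free end:
M_max = P * L = 18 * 8 = 144 kN-m

144 kN-m


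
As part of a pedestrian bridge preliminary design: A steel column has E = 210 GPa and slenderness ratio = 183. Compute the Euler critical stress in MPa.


sigma_cr = pi^2 * E / lambda^2
= 9.8696 * 210000.0 / 183^2
= 9.8696 * 210000.0 / 33489
= 61.8895 MPa

61.8895 MPa


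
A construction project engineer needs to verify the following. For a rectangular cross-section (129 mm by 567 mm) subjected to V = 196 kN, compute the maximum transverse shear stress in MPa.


A = b * h = 129 * 567 = 73143 mm^2
V = 196 kN = 196000.0 N
tau_max = 1.5 * V / A = 1.5 * 196000.0 / 73143
= 4.0195 MPa

4.0195 MPa


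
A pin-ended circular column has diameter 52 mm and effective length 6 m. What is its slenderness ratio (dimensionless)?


Radius of gyration r = d / 4 = 52 / 4 = 13.0 mm
L_eff = 6000.0 mm
Slenderness ratio = L / r = 6000.0 / 13.0 = 461.54 (dimensionless)

461.54 (dimensionless)


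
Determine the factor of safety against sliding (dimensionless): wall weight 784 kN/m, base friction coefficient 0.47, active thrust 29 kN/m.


Resisting force = mu * W = 0.47 * 784 = 368.48 kN/m
FOS = Resisting / Driving = 368.48 / 29
= 12.7062 (dimensionless)

12.7062 (dimensionless)


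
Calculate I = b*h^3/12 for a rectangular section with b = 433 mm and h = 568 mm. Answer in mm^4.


I = b * h^3 / 12
= 433 * 568^3 / 12
= 433 * 183250432 / 12
= 6612286421.33 mm^4

6612286421.33 mm^4


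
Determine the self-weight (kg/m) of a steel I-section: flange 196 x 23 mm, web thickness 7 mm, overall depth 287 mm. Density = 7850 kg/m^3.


A_flanges = 2 * 196 * 23 = 9016 mm^2
A_web = (287 - 2 * 23) * 7 = 1687 mm^2
A_total = 9016 + 1687 = 10703 mm^2 = 0.010703 m^2
Weight = rho * A = 7850 * 0.010703 = 84.0186 kg/m

84.0186 kg/m


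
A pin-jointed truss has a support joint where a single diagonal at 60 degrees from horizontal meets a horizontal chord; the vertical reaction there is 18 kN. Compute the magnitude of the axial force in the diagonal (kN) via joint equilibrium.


At the joint, only the diagonal has a vertical component, so vertical equilibrium gives:
F * sin(60) = 18
F = 18 / sin(60)
= 18 / 0.866025
= 20.78 kN

20.78 kN


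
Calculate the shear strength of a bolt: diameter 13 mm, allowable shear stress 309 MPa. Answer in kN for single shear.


A = pi * d^2 / 4 = pi * 13^2 / 4 = 132.7323 mm^2
V = f_v * A / 1000 = 309 * 132.7323 / 1000
= 41.0143 kN

41.0143 kN


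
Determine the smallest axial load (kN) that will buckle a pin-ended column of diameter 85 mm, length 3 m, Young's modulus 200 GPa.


I = pi * d^4 / 64 = 2562392.19 mm^4
L = 3000.0 mm
P_cr = pi^2 * E * I / L^2
= 9.8696 * 200000.0 * 2562392.19 / 3000.0^2
= 561995.49 N = 561.9955 kN

561.9955 kN


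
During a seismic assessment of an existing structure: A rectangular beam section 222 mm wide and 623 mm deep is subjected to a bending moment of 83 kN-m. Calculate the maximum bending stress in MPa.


I = b * h^3 / 12 = 222 * 623^3 / 12 = 4473380789.5 mm^4
y = h / 2 = 623 / 2 = 311.5 mm
M = 83 kN-m = 83000000.0 N-mm
sigma = M * y / I = 83000000.0 * 311.5 / 4473380789.5
= 5.78 MPa

5.78 MPa


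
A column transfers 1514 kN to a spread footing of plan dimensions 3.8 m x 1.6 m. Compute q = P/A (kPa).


A = 3.8 * 1.6 = 6.08 m^2
q = P / A = 1514 / 6.08
= 249.0132 kPa

249.0132 kPa


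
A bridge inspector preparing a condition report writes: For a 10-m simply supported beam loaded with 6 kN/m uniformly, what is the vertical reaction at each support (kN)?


Total load = w * L = 6 * 10 = 60 kN
By symmetry, each reaction R = total / 2 = 60 / 2 = 30.0 kN

30.0 kN


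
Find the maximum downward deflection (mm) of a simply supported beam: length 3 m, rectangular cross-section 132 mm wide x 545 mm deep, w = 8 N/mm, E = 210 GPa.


I = 132 * 545^3 / 12 = 1780664875.0 mm^4
L = 3000.0 mm, w = 8 N/mm, E = 210000.0 MPa
delta = 5 * w * L^4 / (384 * E * I)
= 5 * 8 * 3000.0^4 / (384 * 210000.0 * 1780664875.0)
= 0.0226 mm

0.0226 mm


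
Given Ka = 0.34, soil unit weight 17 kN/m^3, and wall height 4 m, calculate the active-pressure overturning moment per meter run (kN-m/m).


Pa = 0.5 * Ka * gamma * H^2
= 0.5 * 0.34 * 17 * 4^2
= 46.24 kN/m
Arm = H / 3 = 4 / 3 = 1.3333 m
Mo = Pa * arm = Pa * H / 3 = 46.24 * 4 / 3 = 61.6533 kN-m/m

61.6533 kN-m/m


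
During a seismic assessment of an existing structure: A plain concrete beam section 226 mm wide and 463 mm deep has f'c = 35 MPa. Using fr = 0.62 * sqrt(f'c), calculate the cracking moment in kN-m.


fr = 0.62 * sqrt(35) = 0.62 * 5.9161 = 3.668 MPa
I = 226 * 463^3 / 12 = 1869261951.83 mm^4
y_t = 231.5 mm
M_cr = fr * I / y_t = 3.668 * 1869261951.83 / 231.5 N-mm
= 29.6173 kN-m

29.6173 kN-m


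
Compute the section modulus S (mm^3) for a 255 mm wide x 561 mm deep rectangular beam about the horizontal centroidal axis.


S = b * h^2 / 6
= 255 * 561^2 / 6
= 255 * 314721 / 6
= 13375642.5 mm^3

13375642.5 mm^3


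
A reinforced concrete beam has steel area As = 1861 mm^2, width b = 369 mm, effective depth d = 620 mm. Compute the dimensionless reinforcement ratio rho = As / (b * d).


rho = As / (b * d)
= 1861 / (369 * 620)
= 1861 / 228780
= 0.008134 (dimensionless)

0.008134 (dimensionless)
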